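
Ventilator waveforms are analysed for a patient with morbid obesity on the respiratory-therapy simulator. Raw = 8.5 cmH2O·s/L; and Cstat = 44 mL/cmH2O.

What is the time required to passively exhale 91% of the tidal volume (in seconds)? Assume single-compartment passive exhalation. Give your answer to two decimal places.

0.90

τ = R × C = 8.5 × 44 mL/cmH2O = 8.5 × 0.044 L/cmH2O = 0.374 s.
Exhaled fraction f = 1 − e^(−t/τ) → t = −τ·ln(1 − f) = −0.374·ln(0.09) = 0.9006 s.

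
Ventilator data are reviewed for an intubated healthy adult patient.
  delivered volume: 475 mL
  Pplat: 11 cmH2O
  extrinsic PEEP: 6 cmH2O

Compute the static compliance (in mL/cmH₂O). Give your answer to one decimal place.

95.0

Cstat = Vt / (Pplat − PEEP) = 475 / (11 − 6) = 475 / 5.0 = 95.0 mL/cmH2O.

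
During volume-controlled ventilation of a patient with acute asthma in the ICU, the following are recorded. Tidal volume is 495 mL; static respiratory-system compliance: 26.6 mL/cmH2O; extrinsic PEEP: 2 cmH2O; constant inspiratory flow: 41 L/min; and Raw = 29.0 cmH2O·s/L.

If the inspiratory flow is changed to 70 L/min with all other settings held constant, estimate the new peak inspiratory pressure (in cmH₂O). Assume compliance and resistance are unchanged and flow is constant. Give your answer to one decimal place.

54.4

Flow: 41 L/min ÷ 60 = 0.6833 L/s.
New flow: 70 L/min ÷ 60 = 1.1667 L/s.
PIP = Vt/C + R·V̇ + PEEP (constant-flow equation of motion).
Only the resistive term changes: ΔPIP = R × ΔV̇ = 29.0 × (1.1667 − 0.6833) = 29.0 × 0.4834 = 14.019 cmH2O.
Original PIP = 495/26.6 + 29.0×0.6833 + 2 = 40.425 cmH2O; new PIP = 40.425 + (14.019) = 54.444 cmH2O.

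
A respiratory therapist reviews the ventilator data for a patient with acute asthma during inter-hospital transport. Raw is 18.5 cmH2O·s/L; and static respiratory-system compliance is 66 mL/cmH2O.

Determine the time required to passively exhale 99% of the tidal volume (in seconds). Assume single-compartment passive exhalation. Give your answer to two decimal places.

5.62

τ = R × C = 18.5 × 66 mL/cmH2O = 18.5 × 0.066 L/cmH2O = 1.221 s.
Exhaled fraction f = 1 − e^(−t/τ) → t = −τ·ln(1 − f) = −1.221·ln(0.01) = 5.623 s.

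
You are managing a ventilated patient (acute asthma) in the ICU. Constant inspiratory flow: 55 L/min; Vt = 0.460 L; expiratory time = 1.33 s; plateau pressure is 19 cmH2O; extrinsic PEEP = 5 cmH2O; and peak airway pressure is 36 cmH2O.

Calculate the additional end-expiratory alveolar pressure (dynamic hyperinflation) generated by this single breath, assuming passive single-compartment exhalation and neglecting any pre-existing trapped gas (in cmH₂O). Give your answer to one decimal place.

1.6

Flow: 55 L/min ÷ 60 = 0.9167 L/s.
R = (PIP − Pplat)/V̇ = (36 − 19) / 0.9167 = 17.0/0.9167 = 18.545 cmH2O·s/L.
C = Vt/(Pplat − PEEP) = 460.0 / (19 − 5) = 460.0/14.0 = 32.857 mL/cmH2O.
τ = R × C = 18.545 × 0.03286 L/cmH2O = 0.6094 s.
Fraction remaining = e^(−Te/τ) = e^(−1.33/0.6094) = 0.1128; trapped volume = 460.0 × 0.1128 = 51.888 mL.
Additional alveolar pressure from trapping ≈ V_trapped / C = 51.888 / 32.857 = 1.579 cmH2O.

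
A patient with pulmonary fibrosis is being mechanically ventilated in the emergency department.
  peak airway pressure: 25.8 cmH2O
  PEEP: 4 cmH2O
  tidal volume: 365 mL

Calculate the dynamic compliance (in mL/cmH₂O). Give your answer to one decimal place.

Dynamic compliance = Vt / (PIP − PEEP) = 365 / (25.8 − 4) = 365 / 21.8 = 16.743 mL/cmH2O.

16.7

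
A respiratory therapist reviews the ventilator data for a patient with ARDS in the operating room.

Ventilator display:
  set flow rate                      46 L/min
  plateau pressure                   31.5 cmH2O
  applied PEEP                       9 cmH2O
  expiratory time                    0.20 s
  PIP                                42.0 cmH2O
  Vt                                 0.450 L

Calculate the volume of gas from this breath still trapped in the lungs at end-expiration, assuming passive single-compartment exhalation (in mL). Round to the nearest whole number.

217

Flow: 46 L/min ÷ 60 = 0.7667 L/s.
R = (PIP − Pplat)/V̇ = (42.0 − 31.5) / 0.7667 = 10.5/0.7667 = 13.695 cmH2O·s/L.
C = Vt/(Pplat − PEEP) = 450.0 / (31.5 − 9) = 450.0/22.5 = 20.0 mL/cmH2O.
τ = R × C = 13.695 × 0.02 L/cmH2O = 0.2739 s.
Fraction remaining = e^(−Te/τ) = e^(−0.20/0.2739) = 0.4818.
Trapped volume = 450.0 × 0.4818 = 216.81 mL.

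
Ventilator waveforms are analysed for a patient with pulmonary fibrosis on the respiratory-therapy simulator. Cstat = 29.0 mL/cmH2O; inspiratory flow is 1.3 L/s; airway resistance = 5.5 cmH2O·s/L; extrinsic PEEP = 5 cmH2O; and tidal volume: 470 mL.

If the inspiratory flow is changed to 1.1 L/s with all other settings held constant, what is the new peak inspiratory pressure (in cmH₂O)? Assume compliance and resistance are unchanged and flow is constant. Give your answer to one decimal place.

PIP = Vt/C + R·V̇ + PEEP (constant-flow equation of motion).
Only the resistive term changes: ΔPIP = R × ΔV̇ = 5.5 × (1.1 − 1.3) = 5.5 × -0.2 = -1.1 cmH2O.
Original PIP = 470/29.0 + 5.5×1.3 + 5 = 28.357 cmH2O; new PIP = 28.357 + (-1.1) = 27.257 cmH2O.

27.3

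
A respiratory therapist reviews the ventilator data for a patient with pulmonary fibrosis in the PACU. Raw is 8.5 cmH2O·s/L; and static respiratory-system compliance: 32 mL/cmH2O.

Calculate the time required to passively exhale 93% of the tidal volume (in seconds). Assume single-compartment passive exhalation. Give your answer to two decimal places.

0.72

τ = R × C = 8.5 × 32 mL/cmH2O = 8.5 × 0.032 L/cmH2O = 0.272 s.
Exhaled fraction f = 1 − e^(−t/τ) → t = −τ·ln(1 − f) = −0.272·ln(0.07) = 0.7233 s.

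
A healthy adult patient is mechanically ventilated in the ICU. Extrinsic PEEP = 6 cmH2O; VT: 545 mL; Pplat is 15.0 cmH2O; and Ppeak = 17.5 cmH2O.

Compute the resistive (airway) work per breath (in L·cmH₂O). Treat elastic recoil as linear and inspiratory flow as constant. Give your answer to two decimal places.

With constant inspiratory flow the resistive pressure is constant at PIP − Pplat = 17.5 − 15.0 = 2.5 cmH2O, so resistive work = 2.5 × 0.545 = 1.363 L·cmH2O.

1.36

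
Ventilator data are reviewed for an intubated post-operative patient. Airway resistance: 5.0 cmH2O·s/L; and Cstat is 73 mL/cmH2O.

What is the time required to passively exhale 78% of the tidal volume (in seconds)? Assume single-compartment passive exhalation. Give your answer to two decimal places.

τ = R × C = 5.0 × 73 mL/cmH2O = 5.0 × 0.073 L/cmH2O = 0.365 s.
Exhaled fraction f = 1 − e^(−t/τ) → t = −τ·ln(1 − f) = −0.365·ln(0.22) = 0.5527 s.

0.55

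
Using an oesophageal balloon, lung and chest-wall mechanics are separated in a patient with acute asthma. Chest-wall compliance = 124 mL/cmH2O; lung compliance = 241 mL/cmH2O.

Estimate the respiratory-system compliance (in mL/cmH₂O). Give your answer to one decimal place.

Lung and chest wall are elastances in series: 1/Crs = 1/CL + 1/Ccw.
1/Crs = 1/241 + 1/124 = 0.01221.
Crs = 81.9 mL/cmH2O.

81.9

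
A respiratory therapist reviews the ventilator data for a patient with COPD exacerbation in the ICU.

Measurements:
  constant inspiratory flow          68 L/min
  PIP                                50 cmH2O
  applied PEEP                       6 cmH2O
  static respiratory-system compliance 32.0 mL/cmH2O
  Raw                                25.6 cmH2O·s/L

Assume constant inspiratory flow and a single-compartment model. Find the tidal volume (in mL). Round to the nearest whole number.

Flow: 68 L/min ÷ 60 = 1.1333 L/s.
Equation of motion (constant flow): PIP = Vt/C + R·V̇ + PEEP.
Vt/C = PIP − R·V̇ − PEEP = 50 − 29.012 − 6 = 14.988 cmH2O.
Vt = C × 14.988 = 32.0 × 14.988 = 479.62 mL.

480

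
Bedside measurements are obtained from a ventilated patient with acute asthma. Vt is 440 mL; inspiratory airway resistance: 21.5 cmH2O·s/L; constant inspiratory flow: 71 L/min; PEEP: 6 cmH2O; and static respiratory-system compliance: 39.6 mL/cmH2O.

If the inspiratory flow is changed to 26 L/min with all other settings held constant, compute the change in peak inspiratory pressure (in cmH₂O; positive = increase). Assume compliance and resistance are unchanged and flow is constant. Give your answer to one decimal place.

Flow: 71 L/min ÷ 60 = 1.1833 L/s.
New flow: 26 L/min ÷ 60 = 0.4333 L/s.
PIP = Vt/C + R·V̇ + PEEP (constant-flow equation of motion).
Only the resistive term changes: ΔPIP = R × ΔV̇ = 21.5 × (0.4333 − 1.1833) = 21.5 × -0.75 = -16.125 cmH2O.

-16.1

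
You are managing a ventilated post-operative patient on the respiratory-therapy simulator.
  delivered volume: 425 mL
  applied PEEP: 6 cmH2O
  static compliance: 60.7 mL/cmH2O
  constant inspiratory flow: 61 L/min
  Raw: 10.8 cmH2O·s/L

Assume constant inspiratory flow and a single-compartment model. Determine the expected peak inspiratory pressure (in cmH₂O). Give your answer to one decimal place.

24.0

Flow: 61 L/min ÷ 60 = 1.0167 L/s.
Equation of motion (constant flow): PIP = Vt/C + R·V̇ + PEEP.
PIP = 425/60.7 + 10.8×1.0167 + 6 = 7.002 + 10.98 + 6 = 23.982 cmH2O.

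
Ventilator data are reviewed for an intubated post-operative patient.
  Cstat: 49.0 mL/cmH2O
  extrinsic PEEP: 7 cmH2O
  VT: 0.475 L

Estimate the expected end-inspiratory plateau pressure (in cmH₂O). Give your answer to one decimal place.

Pplat = PEEP + Vt / Cstat = 7 + 475 / 49.0 = 7 + 9.694 = 16.694 cmH2O.

16.7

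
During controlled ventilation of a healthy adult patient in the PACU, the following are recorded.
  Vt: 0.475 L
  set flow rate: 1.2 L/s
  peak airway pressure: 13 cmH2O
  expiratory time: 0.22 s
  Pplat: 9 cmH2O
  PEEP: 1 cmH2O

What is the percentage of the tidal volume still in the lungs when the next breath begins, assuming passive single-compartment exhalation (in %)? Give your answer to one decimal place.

32.9

R = (PIP − Pplat)/V̇ = (13 − 9) / 1.2 = 4.0/1.2 = 3.333 cmH2O·s/L.
C = Vt/(Pplat − PEEP) = 475.0 / (9 − 1) = 475.0/8.0 = 59.375 mL/cmH2O.
τ = R × C = 3.333 × 0.05938 L/cmH2O = 0.1979 s.
Fraction remaining at end-expiration = e^(−Te/τ) = e^(−0.22/0.1979) = 0.329 → 32.9%.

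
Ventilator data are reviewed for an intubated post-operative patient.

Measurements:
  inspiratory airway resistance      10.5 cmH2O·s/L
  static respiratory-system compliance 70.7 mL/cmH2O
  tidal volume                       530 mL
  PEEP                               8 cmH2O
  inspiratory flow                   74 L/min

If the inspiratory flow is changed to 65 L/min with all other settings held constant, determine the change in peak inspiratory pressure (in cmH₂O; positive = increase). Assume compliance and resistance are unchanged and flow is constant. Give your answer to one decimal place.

-1.6

Flow: 74 L/min ÷ 60 = 1.2333 L/s.
New flow: 65 L/min ÷ 60 = 1.0833 L/s.
PIP = Vt/C + R·V̇ + PEEP (constant-flow equation of motion).
Only the resistive term changes: ΔPIP = R × ΔV̇ = 10.5 × (1.0833 − 1.2333) = 10.5 × -0.15 = -1.575 cmH2O.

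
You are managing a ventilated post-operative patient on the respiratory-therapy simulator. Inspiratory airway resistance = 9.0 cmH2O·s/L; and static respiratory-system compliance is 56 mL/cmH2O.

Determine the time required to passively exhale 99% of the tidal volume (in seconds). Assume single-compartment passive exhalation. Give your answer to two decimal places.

2.32

τ = R × C = 9.0 × 56 mL/cmH2O = 9.0 × 0.056 L/cmH2O = 0.504 s.
Exhaled fraction f = 1 − e^(−t/τ) → t = −τ·ln(1 − f) = −0.504·ln(0.01) = 2.321 s.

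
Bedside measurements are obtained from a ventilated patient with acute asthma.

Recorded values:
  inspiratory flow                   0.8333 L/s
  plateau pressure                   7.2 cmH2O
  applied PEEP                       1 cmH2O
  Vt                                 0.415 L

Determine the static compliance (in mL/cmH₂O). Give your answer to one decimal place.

66.9

Cstat = Vt / (Pplat − PEEP) = 415 / (7.2 − 1) = 415 / 6.2 = 66.935 mL/cmH2O.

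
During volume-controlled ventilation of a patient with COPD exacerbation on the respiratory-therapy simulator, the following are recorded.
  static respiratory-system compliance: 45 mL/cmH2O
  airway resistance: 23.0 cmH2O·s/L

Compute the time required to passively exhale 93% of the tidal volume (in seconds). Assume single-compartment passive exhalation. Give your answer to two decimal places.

τ = R × C = 23.0 × 45 mL/cmH2O = 23.0 × 0.045 L/cmH2O = 1.035 s.
Exhaled fraction f = 1 − e^(−t/τ) → t = −τ·ln(1 − f) = −1.035·ln(0.07) = 2.752 s.

2.75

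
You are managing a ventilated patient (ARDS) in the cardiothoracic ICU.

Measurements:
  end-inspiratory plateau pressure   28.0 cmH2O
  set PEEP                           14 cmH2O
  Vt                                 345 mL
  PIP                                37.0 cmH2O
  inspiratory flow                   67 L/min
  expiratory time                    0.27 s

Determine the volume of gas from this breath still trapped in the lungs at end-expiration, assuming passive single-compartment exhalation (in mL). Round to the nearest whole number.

Flow: 67 L/min ÷ 60 = 1.1167 L/s.
R = (PIP − Pplat)/V̇ = (37.0 − 28.0) / 1.1167 = 9.0/1.1167 = 8.059 cmH2O·s/L.
C = Vt/(Pplat − PEEP) = 345.0 / (28.0 − 14) = 345.0/14.0 = 24.643 mL/cmH2O.
τ = R × C = 8.059 × 0.02464 L/cmH2O = 0.1986 s.
Fraction remaining = e^(−Te/τ) = e^(−0.27/0.1986) = 0.2568.
Trapped volume = 345.0 × 0.2568 = 88.596 mL.

89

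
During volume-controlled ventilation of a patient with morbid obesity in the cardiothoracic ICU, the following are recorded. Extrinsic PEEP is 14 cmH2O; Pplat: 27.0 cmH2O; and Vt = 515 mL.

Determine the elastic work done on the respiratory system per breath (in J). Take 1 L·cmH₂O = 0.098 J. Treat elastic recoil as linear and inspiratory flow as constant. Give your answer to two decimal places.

0.33

Elastic work ≈ ½ × (Pplat − PEEP) × Vt = 0.5 × (27.0 − 14) × 0.515 L = 0.5 × 13.0 × 0.515 = 3.348 L·cmH2O.
× 0.098 J/(L·cmH2O) → 0.3281 J.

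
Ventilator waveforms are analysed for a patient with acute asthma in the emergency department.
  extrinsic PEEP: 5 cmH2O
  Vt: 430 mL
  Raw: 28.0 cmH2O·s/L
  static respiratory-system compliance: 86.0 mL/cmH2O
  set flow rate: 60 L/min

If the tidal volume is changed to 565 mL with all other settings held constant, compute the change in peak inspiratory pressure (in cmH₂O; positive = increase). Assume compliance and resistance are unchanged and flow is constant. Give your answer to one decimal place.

1.6

PIP = Vt/C + R·V̇ + PEEP (constant-flow equation of motion).
Only the elastic term changes: ΔPIP = ΔVt / C = (565 − 430) / 86.0 = 1.57 cmH2O.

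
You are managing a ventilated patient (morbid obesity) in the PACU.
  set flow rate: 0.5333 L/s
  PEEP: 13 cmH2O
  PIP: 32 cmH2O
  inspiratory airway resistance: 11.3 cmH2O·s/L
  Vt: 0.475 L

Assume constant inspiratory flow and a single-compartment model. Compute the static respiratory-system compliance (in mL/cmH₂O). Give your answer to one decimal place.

Equation of motion (constant flow): PIP = Vt/C + R·V̇ + PEEP.
Vt/C = PIP − R·V̇ − PEEP = 32 − 11.3×0.5333 − 13 = 32 − 6.026 − 13 = 12.974 cmH2O.
C = Vt / 12.974 = 475 / 12.974 = 36.612 mL/cmH2O.

36.6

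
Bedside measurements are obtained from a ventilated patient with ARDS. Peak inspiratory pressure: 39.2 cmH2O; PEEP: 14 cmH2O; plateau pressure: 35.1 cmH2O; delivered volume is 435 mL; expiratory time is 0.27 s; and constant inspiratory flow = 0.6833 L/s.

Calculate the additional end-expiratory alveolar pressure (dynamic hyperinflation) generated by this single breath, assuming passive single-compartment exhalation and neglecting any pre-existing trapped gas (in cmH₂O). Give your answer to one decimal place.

2.4

R = (PIP − Pplat)/V̇ = (39.2 − 35.1) / 0.6833 = 4.1/0.6833 = 6.0 cmH2O·s/L.
C = Vt/(Pplat − PEEP) = 435.0 / (35.1 − 14) = 435.0/21.1 = 20.616 mL/cmH2O.
τ = R × C = 6.0 × 0.02062 L/cmH2O = 0.1237 s.
Fraction remaining = e^(−Te/τ) = e^(−0.27/0.1237) = 0.1127; trapped volume = 435.0 × 0.1127 = 49.025 mL.
Additional alveolar pressure from trapping ≈ V_trapped / C = 49.025 / 20.616 = 2.378 cmH2O.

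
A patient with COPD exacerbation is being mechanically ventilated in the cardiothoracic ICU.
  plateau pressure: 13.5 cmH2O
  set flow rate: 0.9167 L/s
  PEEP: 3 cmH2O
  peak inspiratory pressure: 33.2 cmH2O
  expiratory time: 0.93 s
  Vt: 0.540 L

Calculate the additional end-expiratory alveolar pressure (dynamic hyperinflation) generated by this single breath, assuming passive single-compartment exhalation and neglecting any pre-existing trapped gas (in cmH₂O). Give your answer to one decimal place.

4.5

R = (PIP − Pplat)/V̇ = (33.2 − 13.5) / 0.9167 = 19.7/0.9167 = 21.49 cmH2O·s/L.
C = Vt/(Pplat − PEEP) = 540.0 / (13.5 − 3) = 540.0/10.5 = 51.429 mL/cmH2O.
τ = R × C = 21.49 × 0.05143 L/cmH2O = 1.105 s.
Fraction remaining = e^(−Te/τ) = e^(−0.93/1.105) = 0.431; trapped volume = 540.0 × 0.431 = 232.74 mL.
Additional alveolar pressure from trapping ≈ V_trapped / C = 232.74 / 51.429 = 4.525 cmH2O.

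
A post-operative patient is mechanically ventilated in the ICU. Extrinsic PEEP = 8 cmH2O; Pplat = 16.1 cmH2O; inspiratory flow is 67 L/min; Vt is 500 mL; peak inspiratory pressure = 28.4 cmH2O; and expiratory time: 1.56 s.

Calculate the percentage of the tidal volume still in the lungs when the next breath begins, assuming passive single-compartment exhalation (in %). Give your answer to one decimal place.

Flow: 67 L/min ÷ 60 = 1.1167 L/s.
R = (PIP − Pplat)/V̇ = (28.4 − 16.1) / 1.1167 = 12.3/1.1167 = 11.015 cmH2O·s/L.
C = Vt/(Pplat − PEEP) = 500.0 / (16.1 − 8) = 500.0/8.1 = 61.728 mL/cmH2O.
τ = R × C = 11.015 × 0.06173 L/cmH2O = 0.68 s.
Fraction remaining at end-expiration = e^(−Te/τ) = e^(−1.56/0.68) = 0.1009 → 10.09%.

10.1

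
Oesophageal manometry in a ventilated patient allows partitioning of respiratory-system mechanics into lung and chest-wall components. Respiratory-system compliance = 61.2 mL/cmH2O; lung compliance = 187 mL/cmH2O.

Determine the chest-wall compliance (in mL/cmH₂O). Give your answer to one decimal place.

91.0

1/Ccw = 1/Crs − 1/CL.
1/Ccw = 1/61.2 − 1/187 = 0.01099.
Ccw = 90.992 mL/cmH2O.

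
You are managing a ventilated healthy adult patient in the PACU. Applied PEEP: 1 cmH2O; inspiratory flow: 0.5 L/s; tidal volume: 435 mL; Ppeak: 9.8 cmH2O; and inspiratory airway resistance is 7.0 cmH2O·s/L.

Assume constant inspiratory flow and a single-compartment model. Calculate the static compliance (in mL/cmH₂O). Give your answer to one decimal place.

82.1

Equation of motion (constant flow): PIP = Vt/C + R·V̇ + PEEP.
Vt/C = PIP − R·V̇ − PEEP = 9.8 − 7.0×0.5 − 1 = 9.8 − 3.5 − 1 = 5.3 cmH2O.
C = Vt / 5.3 = 435 / 5.3 = 82.075 mL/cmH2O.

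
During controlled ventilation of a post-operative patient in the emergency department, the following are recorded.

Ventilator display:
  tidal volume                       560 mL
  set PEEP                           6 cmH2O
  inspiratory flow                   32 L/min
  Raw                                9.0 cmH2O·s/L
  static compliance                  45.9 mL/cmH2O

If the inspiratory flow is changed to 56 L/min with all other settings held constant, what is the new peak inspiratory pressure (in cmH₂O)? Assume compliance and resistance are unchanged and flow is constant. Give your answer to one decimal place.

Flow: 32 L/min ÷ 60 = 0.5333 L/s.
New flow: 56 L/min ÷ 60 = 0.9333 L/s.
PIP = Vt/C + R·V̇ + PEEP (constant-flow equation of motion).
Only the resistive term changes: ΔPIP = R × ΔV̇ = 9.0 × (0.9333 − 0.5333) = 9.0 × 0.4 = 3.6 cmH2O.
Original PIP = 560/45.9 + 9.0×0.5333 + 6 = 23.0 cmH2O; new PIP = 23.0 + (3.6) = 26.6 cmH2O.

26.6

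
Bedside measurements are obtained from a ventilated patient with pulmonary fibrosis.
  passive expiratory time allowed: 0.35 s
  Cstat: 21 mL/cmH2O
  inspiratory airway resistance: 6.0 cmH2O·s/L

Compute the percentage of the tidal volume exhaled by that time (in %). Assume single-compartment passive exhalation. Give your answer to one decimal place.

93.8

τ = R × C = 6.0 × 21 mL/cmH2O = 6.0 × 0.021 L/cmH2O = 0.126 s.
Passive exhalation: V(t)/V₀ = e^(−t/τ) = e^(−0.35/0.126) = 0.06218.
Fraction exhaled = 1 − 0.06218 = 0.9378 → 93.78%.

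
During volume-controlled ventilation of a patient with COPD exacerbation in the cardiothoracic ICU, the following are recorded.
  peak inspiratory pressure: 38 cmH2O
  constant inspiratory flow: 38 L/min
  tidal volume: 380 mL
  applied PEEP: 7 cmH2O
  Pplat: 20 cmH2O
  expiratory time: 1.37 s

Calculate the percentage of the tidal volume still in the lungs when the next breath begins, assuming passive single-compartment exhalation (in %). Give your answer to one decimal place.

19.2

Flow: 38 L/min ÷ 60 = 0.6333 L/s.
R = (PIP − Pplat)/V̇ = (38 − 20) / 0.6333 = 18.0/0.6333 = 28.423 cmH2O·s/L.
C = Vt/(Pplat − PEEP) = 380.0 / (20 − 7) = 380.0/13.0 = 29.231 mL/cmH2O.
τ = R × C = 28.423 × 0.02923 L/cmH2O = 0.8308 s.
Fraction remaining at end-expiration = e^(−Te/τ) = e^(−1.37/0.8308) = 0.1922 → 19.22%.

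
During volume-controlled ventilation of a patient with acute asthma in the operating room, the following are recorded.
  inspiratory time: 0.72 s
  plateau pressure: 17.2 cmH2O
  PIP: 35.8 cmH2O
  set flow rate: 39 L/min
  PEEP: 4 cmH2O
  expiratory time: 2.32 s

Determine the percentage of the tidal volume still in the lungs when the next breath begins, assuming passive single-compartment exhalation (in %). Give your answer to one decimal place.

Flow: 39 L/min ÷ 60 = 0.65 L/s.
Vt = flow × Ti = 0.65 L/s × 0.72 s × 1000 mL/L = 468.0 mL.
R = (PIP − Pplat)/V̇ = (35.8 − 17.2) / 0.65 = 18.6/0.65 = 28.615 cmH2O·s/L.
C = Vt/(Pplat − PEEP) = 468.0 / (17.2 − 4) = 468.0/13.2 = 35.455 mL/cmH2O.
τ = R × C = 28.615 × 0.03546 L/cmH2O = 1.015 s.
Fraction remaining at end-expiration = e^(−Te/τ) = e^(−2.32/1.015) = 0.1017 → 10.17%.

10.2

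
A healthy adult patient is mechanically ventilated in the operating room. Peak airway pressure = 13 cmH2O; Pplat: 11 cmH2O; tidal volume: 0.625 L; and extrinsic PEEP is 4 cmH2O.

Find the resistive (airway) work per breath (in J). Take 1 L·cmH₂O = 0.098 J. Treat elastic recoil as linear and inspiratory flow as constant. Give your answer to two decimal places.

0.12

With constant inspiratory flow the resistive pressure is constant at PIP − Pplat = 13 − 11 = 2.0 cmH2O, so resistive work = 2.0 × 0.625 = 1.25 L·cmH2O.
× 0.098 J/(L·cmH2O) → 0.1225 J.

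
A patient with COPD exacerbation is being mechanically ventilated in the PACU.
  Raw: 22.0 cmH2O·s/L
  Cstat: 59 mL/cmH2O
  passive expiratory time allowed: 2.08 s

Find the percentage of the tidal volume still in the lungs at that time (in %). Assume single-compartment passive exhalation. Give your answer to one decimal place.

20.1

τ = R × C = 22.0 × 59 mL/cmH2O = 22.0 × 0.059 L/cmH2O = 1.298 s.
Passive exhalation: V(t)/V₀ = e^(−t/τ) = e^(−2.08/1.298) = 0.2014.
Fraction remaining = 0.2014 → 20.14%.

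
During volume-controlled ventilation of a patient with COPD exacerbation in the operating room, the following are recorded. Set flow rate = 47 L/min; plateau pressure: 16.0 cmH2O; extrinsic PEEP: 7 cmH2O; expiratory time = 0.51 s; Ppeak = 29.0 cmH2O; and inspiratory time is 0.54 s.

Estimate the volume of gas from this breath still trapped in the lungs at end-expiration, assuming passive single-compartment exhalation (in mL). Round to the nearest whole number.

220

Flow: 47 L/min ÷ 60 = 0.7833 L/s.
Vt = flow × Ti = 0.7833 L/s × 0.54 s × 1000 mL/L = 422.98 mL.
R = (PIP − Pplat)/V̇ = (29.0 − 16.0) / 0.7833 = 13.0/0.7833 = 16.596 cmH2O·s/L.
C = Vt/(Pplat − PEEP) = 422.98 / (16.0 − 7) = 422.98/9.0 = 46.998 mL/cmH2O.
τ = R × C = 16.596 × 0.047 L/cmH2O = 0.78 s.
Fraction remaining = e^(−Te/τ) = e^(−0.51/0.78) = 0.52.
Trapped volume = 422.98 × 0.52 = 219.95 mL.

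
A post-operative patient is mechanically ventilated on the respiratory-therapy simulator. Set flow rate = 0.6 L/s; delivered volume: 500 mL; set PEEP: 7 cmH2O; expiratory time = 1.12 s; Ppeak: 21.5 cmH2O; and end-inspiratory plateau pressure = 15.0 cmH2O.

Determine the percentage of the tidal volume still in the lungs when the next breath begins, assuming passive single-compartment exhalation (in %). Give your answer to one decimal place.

19.1

R = (PIP − Pplat)/V̇ = (21.5 − 15.0) / 0.6 = 6.5/0.6 = 10.833 cmH2O·s/L.
C = Vt/(Pplat − PEEP) = 500.0 / (15.0 − 7) = 500.0/8.0 = 62.5 mL/cmH2O.
τ = R × C = 10.833 × 0.0625 L/cmH2O = 0.6771 s.
Fraction remaining at end-expiration = e^(−Te/τ) = e^(−1.12/0.6771) = 0.1913 → 19.13%.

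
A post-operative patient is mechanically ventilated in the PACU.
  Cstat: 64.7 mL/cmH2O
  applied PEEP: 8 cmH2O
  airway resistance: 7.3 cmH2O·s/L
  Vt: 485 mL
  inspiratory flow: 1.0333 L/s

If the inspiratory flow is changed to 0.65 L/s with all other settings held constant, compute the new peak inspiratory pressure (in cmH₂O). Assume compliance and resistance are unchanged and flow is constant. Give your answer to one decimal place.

20.2

PIP = Vt/C + R·V̇ + PEEP (constant-flow equation of motion).
Only the resistive term changes: ΔPIP = R × ΔV̇ = 7.3 × (0.65 − 1.0333) = 7.3 × -0.3833 = -2.798 cmH2O.
Original PIP = 485/64.7 + 7.3×1.0333 + 8 = 23.039 cmH2O; new PIP = 23.039 + (-2.798) = 20.241 cmH2O.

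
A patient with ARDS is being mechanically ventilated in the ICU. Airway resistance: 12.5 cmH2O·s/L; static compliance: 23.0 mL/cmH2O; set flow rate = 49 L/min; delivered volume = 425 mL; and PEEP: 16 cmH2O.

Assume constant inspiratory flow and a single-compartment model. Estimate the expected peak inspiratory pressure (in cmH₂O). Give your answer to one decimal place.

Flow: 49 L/min ÷ 60 = 0.8167 L/s.
Equation of motion (constant flow): PIP = Vt/C + R·V̇ + PEEP.
PIP = 425/23.0 + 12.5×0.8167 + 16 = 18.478 + 10.209 + 16 = 44.687 cmH2O.

44.7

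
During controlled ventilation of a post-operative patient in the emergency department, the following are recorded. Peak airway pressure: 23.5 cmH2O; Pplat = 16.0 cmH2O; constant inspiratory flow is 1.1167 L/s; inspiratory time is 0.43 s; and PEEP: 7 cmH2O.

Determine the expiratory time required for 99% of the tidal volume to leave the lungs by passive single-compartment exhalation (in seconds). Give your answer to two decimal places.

1.65

Vt = flow × Ti = 1.1167 L/s × 0.43 s × 1000 mL/L = 480.18 mL.
R = (PIP − Pplat)/V̇ = (23.5 − 16.0) / 1.1167 = 7.5/1.1167 = 6.716 cmH2O·s/L.
C = Vt/(Pplat − PEEP) = 480.18 / (16.0 − 7) = 480.18/9.0 = 53.353 mL/cmH2O.
τ = R × C = 6.716 × 0.05335 L/cmH2O = 0.3583 s.
t = −τ·ln(1 − 0.99) = −0.3583·ln(0.01) = 1.65 s.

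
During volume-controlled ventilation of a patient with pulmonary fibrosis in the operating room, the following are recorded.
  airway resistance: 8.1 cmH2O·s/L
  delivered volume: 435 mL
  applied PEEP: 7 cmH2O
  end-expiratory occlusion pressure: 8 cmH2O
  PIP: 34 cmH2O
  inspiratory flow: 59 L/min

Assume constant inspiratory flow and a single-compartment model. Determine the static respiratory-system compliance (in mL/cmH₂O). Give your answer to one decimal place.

24.1

Flow: 59 L/min ÷ 60 = 0.9833 L/s.
Total PEEP = 8 cmH2O (set 7 + intrinsic 1); this is the baseline alveolar pressure.
Equation of motion (constant flow): PIP = Vt/C + R·V̇ + PEEP.
Vt/C = PIP − R·V̇ − PEEP = 34 − 8.1×0.9833 − 8 = 34 − 7.965 − 8 = 18.035 cmH2O.
C = Vt / 18.035 = 435 / 18.035 = 24.12 mL/cmH2O.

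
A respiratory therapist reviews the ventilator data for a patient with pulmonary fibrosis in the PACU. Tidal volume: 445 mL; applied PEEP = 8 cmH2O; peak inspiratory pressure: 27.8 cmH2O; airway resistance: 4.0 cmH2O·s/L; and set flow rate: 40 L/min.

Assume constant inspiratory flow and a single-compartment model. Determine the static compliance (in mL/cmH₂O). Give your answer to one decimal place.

26.0

Flow: 40 L/min ÷ 60 = 0.6667 L/s.
Equation of motion (constant flow): PIP = Vt/C + R·V̇ + PEEP.
Vt/C = PIP − R·V̇ − PEEP = 27.8 − 4.0×0.6667 − 8 = 27.8 − 2.667 − 8 = 17.133 cmH2O.
C = Vt / 17.133 = 445 / 17.133 = 25.973 mL/cmH2O.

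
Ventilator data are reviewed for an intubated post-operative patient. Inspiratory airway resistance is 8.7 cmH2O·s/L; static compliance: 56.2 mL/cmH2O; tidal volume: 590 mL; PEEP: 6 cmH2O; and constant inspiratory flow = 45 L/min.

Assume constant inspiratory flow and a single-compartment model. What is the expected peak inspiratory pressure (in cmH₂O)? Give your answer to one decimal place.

Flow: 45 L/min ÷ 60 = 0.75 L/s.
Equation of motion (constant flow): PIP = Vt/C + R·V̇ + PEEP.
PIP = 590/56.2 + 8.7×0.75 + 6 = 10.498 + 6.525 + 6 = 23.023 cmH2O.

23.0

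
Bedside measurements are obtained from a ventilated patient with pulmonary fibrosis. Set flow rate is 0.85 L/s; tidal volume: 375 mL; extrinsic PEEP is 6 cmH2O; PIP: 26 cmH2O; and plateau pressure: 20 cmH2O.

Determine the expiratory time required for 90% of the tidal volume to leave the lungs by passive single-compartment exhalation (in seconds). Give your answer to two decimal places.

0.44

R = (PIP − Pplat)/V̇ = (26 − 20) / 0.85 = 6.0/0.85 = 7.059 cmH2O·s/L.
C = Vt/(Pplat − PEEP) = 375.0 / (20 − 6) = 375.0/14.0 = 26.786 mL/cmH2O.
τ = R × C = 7.059 × 0.02679 L/cmH2O = 0.1891 s.
t = −τ·ln(1 − 0.90) = −0.1891·ln(0.1) = 0.4354 s.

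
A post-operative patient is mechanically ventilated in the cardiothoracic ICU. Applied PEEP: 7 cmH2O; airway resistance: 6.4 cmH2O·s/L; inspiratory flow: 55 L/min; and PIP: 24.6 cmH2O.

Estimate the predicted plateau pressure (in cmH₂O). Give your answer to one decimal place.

Flow: 55 L/min ÷ 60 = 0.9167 L/s.
Pplat = PIP − Raw × flow = 24.6 − 6.4 × 0.9167 = 24.6 − 5.867 = 18.733 cmH2O.

18.7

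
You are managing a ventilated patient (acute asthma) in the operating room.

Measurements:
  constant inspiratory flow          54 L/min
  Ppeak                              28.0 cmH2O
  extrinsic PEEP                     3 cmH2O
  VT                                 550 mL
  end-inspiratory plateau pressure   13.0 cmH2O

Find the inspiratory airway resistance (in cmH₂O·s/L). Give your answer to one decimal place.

16.7

Flow: 54 L/min ÷ 60 = 0.9 L/s.
Raw = (PIP − Pplat) / flow = (28.0 − 13.0) / 0.9 = 15.0 / 0.9 = 16.667 cmH2O·s/L.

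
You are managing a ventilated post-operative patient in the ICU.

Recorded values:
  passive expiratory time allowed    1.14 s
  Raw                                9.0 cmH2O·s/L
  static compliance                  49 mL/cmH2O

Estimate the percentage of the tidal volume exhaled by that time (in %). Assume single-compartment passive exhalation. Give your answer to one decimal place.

τ = R × C = 9.0 × 49 mL/cmH2O = 9.0 × 0.049 L/cmH2O = 0.441 s.
Passive exhalation: V(t)/V₀ = e^(−t/τ) = e^(−1.14/0.441) = 0.07539.
Fraction exhaled = 1 − 0.07539 = 0.9246 → 92.46%.

92.5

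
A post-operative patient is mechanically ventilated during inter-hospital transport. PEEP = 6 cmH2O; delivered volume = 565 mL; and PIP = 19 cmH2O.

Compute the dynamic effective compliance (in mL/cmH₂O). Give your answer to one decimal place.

Dynamic compliance = Vt / (PIP − PEEP) = 565 / (19 − 6) = 565 / 13.0 = 43.462 mL/cmH2O.

43.5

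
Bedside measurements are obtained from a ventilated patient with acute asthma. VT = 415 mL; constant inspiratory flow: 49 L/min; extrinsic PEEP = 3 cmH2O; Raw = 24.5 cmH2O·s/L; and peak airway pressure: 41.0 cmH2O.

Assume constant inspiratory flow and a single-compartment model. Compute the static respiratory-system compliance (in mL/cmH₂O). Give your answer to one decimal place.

23.1

Flow: 49 L/min ÷ 60 = 0.8167 L/s.
Equation of motion (constant flow): PIP = Vt/C + R·V̇ + PEEP.
Vt/C = PIP − R·V̇ − PEEP = 41.0 − 24.5×0.8167 − 3 = 41.0 − 20.009 − 3 = 17.991 cmH2O.
C = Vt / 17.991 = 415 / 17.991 = 23.067 mL/cmH2O.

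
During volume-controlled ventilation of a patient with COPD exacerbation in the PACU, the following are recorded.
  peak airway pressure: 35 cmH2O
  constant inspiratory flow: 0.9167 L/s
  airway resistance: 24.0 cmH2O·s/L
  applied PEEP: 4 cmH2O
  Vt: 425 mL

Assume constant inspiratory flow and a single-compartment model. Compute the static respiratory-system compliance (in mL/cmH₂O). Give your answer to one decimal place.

47.2

Equation of motion (constant flow): PIP = Vt/C + R·V̇ + PEEP.
Vt/C = PIP − R·V̇ − PEEP = 35 − 24.0×0.9167 − 4 = 35 − 22.001 − 4 = 8.999 cmH2O.
C = Vt / 8.999 = 425 / 8.999 = 47.227 mL/cmH2O.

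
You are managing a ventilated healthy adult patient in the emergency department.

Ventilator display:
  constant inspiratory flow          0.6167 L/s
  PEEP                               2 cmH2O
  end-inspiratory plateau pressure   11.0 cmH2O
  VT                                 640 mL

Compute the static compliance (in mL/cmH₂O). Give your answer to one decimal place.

71.1

Cstat = Vt / (Pplat − PEEP) = 640 / (11.0 − 2) = 640 / 9.0 = 71.111 mL/cmH2O.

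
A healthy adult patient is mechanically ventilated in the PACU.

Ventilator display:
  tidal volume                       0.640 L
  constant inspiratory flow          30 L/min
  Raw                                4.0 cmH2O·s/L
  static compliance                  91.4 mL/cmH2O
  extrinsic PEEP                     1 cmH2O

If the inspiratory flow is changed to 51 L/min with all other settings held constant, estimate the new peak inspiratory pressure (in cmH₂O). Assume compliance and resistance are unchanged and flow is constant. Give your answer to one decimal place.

11.4

Flow: 30 L/min ÷ 60 = 0.5 L/s.
New flow: 51 L/min ÷ 60 = 0.85 L/s.
PIP = Vt/C + R·V̇ + PEEP (constant-flow equation of motion).
Only the resistive term changes: ΔPIP = R × ΔV̇ = 4.0 × (0.85 − 0.5) = 4.0 × 0.35 = 1.4 cmH2O.
Original PIP = 640/91.4 + 4.0×0.5 + 1 = 10.002 cmH2O; new PIP = 10.002 + (1.4) = 11.402 cmH2O.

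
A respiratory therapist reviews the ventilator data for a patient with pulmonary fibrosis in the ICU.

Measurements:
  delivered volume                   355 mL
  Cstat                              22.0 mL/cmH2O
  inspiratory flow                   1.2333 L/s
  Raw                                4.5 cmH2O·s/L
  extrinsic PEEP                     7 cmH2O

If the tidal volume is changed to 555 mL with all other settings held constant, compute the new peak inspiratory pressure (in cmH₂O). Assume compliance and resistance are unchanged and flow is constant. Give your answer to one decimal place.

PIP = Vt/C + R·V̇ + PEEP (constant-flow equation of motion).
Only the elastic term changes: ΔPIP = ΔVt / C = (555 − 355) / 22.0 = 9.091 cmH2O.
Original PIP = 355/22.0 + 4.5×1.2333 + 7 = 28.686 cmH2O; new PIP = 28.686 + (9.091) = 37.777 cmH2O.

37.8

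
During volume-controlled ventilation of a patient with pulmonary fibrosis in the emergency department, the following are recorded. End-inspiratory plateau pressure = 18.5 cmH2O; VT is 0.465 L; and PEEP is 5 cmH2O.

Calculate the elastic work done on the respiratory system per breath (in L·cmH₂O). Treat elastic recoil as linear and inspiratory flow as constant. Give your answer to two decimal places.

3.14

Elastic work ≈ ½ × (Pplat − PEEP) × Vt = 0.5 × (18.5 − 5) × 0.465 L = 0.5 × 13.5 × 0.465 = 3.139 L·cmH2O.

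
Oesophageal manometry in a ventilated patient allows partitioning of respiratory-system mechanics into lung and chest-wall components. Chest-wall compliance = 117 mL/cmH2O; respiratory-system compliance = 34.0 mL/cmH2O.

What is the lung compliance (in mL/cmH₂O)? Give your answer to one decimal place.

1/CL = 1/Crs − 1/Ccw.
1/CL = 1/34.0 − 1/117 = 0.02086.
CL = 47.939 mL/cmH2O.

47.9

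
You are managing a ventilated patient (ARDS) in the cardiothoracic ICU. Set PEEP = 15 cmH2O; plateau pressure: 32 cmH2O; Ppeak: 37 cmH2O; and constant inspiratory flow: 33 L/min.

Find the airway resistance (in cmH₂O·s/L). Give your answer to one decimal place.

Flow: 33 L/min ÷ 60 = 0.55 L/s.
Raw = (PIP − Pplat) / flow = (37 − 32) / 0.55 = 5.0 / 0.55 = 9.091 cmH2O·s/L.

9.1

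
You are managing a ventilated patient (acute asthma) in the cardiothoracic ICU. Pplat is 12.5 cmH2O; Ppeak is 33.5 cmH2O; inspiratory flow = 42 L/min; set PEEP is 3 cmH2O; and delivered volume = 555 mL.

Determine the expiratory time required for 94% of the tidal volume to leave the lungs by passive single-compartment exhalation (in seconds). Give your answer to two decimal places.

4.93

Flow: 42 L/min ÷ 60 = 0.7 L/s.
R = (PIP − Pplat)/V̇ = (33.5 − 12.5) / 0.7 = 21.0/0.7 = 30.0 cmH2O·s/L.
C = Vt/(Pplat − PEEP) = 555.0 / (12.5 − 3) = 555.0/9.5 = 58.421 mL/cmH2O.
τ = R × C = 30.0 × 0.05842 L/cmH2O = 1.753 s.
t = −τ·ln(1 − 0.94) = −1.753·ln(0.06) = 4.932 s.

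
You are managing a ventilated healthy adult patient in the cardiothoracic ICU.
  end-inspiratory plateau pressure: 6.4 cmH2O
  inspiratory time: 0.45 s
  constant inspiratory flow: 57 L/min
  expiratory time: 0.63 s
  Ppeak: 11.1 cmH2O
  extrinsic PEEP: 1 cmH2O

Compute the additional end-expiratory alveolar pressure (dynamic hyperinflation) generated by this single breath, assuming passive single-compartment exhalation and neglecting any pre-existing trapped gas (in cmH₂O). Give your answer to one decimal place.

Flow: 57 L/min ÷ 60 = 0.95 L/s.
Vt = flow × Ti = 0.95 L/s × 0.45 s × 1000 mL/L = 427.5 mL.
R = (PIP − Pplat)/V̇ = (11.1 − 6.4) / 0.95 = 4.7/0.95 = 4.947 cmH2O·s/L.
C = Vt/(Pplat − PEEP) = 427.5 / (6.4 − 1) = 427.5/5.4 = 79.167 mL/cmH2O.
τ = R × C = 4.947 × 0.07917 L/cmH2O = 0.3917 s.
Fraction remaining = e^(−Te/τ) = e^(−0.63/0.3917) = 0.2002; trapped volume = 427.5 × 0.2002 = 85.586 mL.
Additional alveolar pressure from trapping ≈ V_trapped / C = 85.586 / 79.167 = 1.081 cmH2O.

1.1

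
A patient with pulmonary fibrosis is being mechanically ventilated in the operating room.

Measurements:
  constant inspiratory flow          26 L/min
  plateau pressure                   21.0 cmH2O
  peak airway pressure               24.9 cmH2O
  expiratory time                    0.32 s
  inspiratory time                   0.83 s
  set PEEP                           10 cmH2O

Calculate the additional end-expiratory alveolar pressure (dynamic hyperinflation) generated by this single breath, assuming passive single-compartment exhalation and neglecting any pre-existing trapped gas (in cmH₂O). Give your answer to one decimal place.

3.7

Flow: 26 L/min ÷ 60 = 0.4333 L/s.
Vt = flow × Ti = 0.4333 L/s × 0.83 s × 1000 mL/L = 359.64 mL.
R = (PIP − Pplat)/V̇ = (24.9 − 21.0) / 0.4333 = 3.9/0.4333 = 9.001 cmH2O·s/L.
C = Vt/(Pplat − PEEP) = 359.64 / (21.0 − 10) = 359.64/11.0 = 32.695 mL/cmH2O.
τ = R × C = 9.001 × 0.0327 L/cmH2O = 0.2943 s.
Fraction remaining = e^(−Te/τ) = e^(−0.32/0.2943) = 0.3371; trapped volume = 359.64 × 0.3371 = 121.23 mL.
Additional alveolar pressure from trapping ≈ V_trapped / C = 121.23 / 32.695 = 3.708 cmH2O.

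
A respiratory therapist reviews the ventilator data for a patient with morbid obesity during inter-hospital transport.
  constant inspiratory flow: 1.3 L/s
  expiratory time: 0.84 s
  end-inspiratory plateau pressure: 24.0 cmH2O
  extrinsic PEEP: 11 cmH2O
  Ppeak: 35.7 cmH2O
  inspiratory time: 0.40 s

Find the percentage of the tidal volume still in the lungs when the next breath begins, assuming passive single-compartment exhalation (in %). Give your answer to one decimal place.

Vt = flow × Ti = 1.3 L/s × 0.40 s × 1000 mL/L = 520.0 mL.
R = (PIP − Pplat)/V̇ = (35.7 − 24.0) / 1.3 = 11.7/1.3 = 9.0 cmH2O·s/L.
C = Vt/(Pplat − PEEP) = 520.0 / (24.0 − 11) = 520.0/13.0 = 40.0 mL/cmH2O.
τ = R × C = 9.0 × 0.04 L/cmH2O = 0.36 s.
Fraction remaining at end-expiration = e^(−Te/τ) = e^(−0.84/0.36) = 0.09697 → 9.697%.

9.7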